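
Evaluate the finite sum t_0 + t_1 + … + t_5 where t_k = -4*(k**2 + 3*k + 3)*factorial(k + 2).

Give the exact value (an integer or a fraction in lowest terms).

Σ = -967680

Ratio r(k) = (k + 3)*(3*k + (k + 1)**2 + 6)/(k**2 + 3*k + 3).
Take A(k)=k + 3, B(k)=1, C(k)=k**2 + 3*k + 3.
Need (k + 3)·f(k+1) − (1)·f(k) = k**2 + 3*k + 3.
deg f ≤ 1 (via 1,0,2).
A polynomial solution: f(k) = k.
So s_k = (B(k−1)f/C)·t_k = (k/(k**2 + 3*k + 3))·t_k = -4*k*factorial(k + 2).
Check: Δs_k = -4*(k**2 + 3*k + 3)*factorial(k + 2). ✓
Σ_(k=0)^(5) t_k = s_(6) − s_(0) = -967680 − (0) = -967680.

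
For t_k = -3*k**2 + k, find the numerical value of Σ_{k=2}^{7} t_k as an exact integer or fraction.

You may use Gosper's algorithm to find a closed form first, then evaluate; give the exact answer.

Step 1: r(k) = (-k + 3*(k + 1)**2 - 1)/(k*(3*k - 1)).
Factor: A=1; B=1; C=k**2 - k/3.
Set up (1)·f(k+1) − (1)·f(k) − (k**2 - k/3) = 0.
Degrees (0,0,2) ⇒ d ≤ 3.
A polynomial solution: f(k) = k*(k - 1)**2/3.
R(k) = B(k−1)·f(k)/C(k) = (k - 1)**2/(3*k - 1); s_k = R·t_k = k*(-k**2 + 2*k - 1).
Verify: k*(1 - 3*k) matches t_k.
Telescoping: Σ = s_(8) − s_(2) = -392 − (-2) = -390.

Σ = -390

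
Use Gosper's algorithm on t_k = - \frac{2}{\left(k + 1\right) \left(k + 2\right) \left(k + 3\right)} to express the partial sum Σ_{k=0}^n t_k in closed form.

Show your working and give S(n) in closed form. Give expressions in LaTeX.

S(n) = \frac{- n^{2} - 5 n - 4}{2 \left(n^{2} + 5 n + 6\right)}

Step 1: r(k) = (k + 1)/(k + 4).
A = k + 1, B = k + 4, C = 1.
f must satisfy (k + 1)·f(k+1) − (k + 3)·f(k) = 1.
deg f ≤ 2 (via 1,1,0).
Match coefficients ⇒ f(k) = k*(k + 3)/4.
Then R = B(k−1)f/C = k*(k + 3)**2/4, so s_k = R(k)·t_k = k*(-k - 3)/(2*(k + 1)*(k + 2)).
Verify: -2/(k**3 + 6*k**2 + 11*k + 6) matches t_k.
Evaluate: s_(n+1) = (-n**2 - 5*n - 4)/(2*(n**2 + 5*n + 6)); subtract s_(0) = 0 ⇒ S(n) = (-n**2 - 5*n - 4)/(2*(n**2 + 5*n + 6)).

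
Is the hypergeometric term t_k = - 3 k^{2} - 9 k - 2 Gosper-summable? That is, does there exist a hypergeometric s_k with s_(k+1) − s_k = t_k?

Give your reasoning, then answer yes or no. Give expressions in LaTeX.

Yes. s_k = k \left(- k^{2} - 3 k + 2\right).

Step 1: r(k) = (3*k**2 + 15*k + 14)/(3*k**2 + 9*k + 2).
So A=1 and B=1, with C=k**2 + 3*k + 2/3.
Key eq: (1)·f(k+1) = (1)·f(k) + (k**2 + 3*k + 2/3).
d = 3 from the (0,0,2) case.
Solve for f: f(k) = k*(k**2 + 3*k - 2)/3 (degree 3 ≤ 3).
So s_k = (B(k−1)f/C)·t_k = (k*(k**2 + 3*k - 2)/(3*k**2 + 9*k + 2))·t_k = k*(-k**2 - 3*k + 2).
Check: Δs_k = -3*k**2 - 9*k - 2. ✓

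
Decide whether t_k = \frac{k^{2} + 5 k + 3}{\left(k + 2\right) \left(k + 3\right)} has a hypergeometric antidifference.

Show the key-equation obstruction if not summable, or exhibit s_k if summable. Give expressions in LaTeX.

Yes. s_k = \frac{k \left(2 k + 1\right)}{2 \left(k + 2\right)}.

r(k) = (k + 2)*(5*k + (k + 1)**2 + 8)/((k + 4)*(k**2 + 5*k + 3)) after simplifying.
So A=k + 2 and B=k + 4, with C=k**2 + 5*k + 3.
Need (k + 2)·f(k+1) − (k + 3)·f(k) = k**2 + 5*k + 3.
d = 2 from the (1,1,2) case.
Solving with deg f ≤ 2: f(k) = k*(2*k + 1)/2.
Get s_k = R·t_k = k*(2*k + 1)/(2*(k + 2)) with R(k) = B(k−1)f(k)/C(k) = k*(k + 3)*(2*k + 1)/(2*(k**2 + 5*k + 3)).
Δs = (k**2 + 5*k + 3)/(k**2 + 5*k + 6), as required.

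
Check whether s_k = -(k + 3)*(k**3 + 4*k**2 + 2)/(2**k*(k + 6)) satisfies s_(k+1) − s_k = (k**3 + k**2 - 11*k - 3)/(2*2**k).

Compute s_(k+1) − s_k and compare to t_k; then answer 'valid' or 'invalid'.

s_(k+1) = -(k + 4)*((k + 1)**3 + 4*(k + 1)**2 + 2)/(2*2**k*(k + 7))
s_(k+1) − s_k = (k**5 + 11*k**4 + 17*k**3 - 113*k**2 - 294*k - 84)/(2*2**k*(k**2 + 13*k + 42))
(s_(k+1) − s_k) − t_k = 3*(-k**4 - 9*k**3 - 3*k**2 + 69*k + 14)/(2*2**k*(k**2 + 13*k + 42))

Invalid: residual 3*(-k**4 - 9*k**3 - 3*k**2 + 69*k + 14)/(2*2**k*(k**2 + 13*k + 42)) ≠ 0.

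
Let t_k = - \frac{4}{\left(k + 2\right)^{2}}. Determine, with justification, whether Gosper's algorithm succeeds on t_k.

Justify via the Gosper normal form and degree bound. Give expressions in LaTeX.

r(k) = (k + 2)**2/(k + 3)**2 after simplifying.
Normal form (A,B,C) = (k**2 + 4*k + 4, k**2 + 6*k + 9, 1).
Key eq: (k**2 + 4*k + 4)·f(k+1) = (k**2 + 4*k + 4)·f(k) + (1).
d = 0 from the (2,2,0) case.
f = c0 ⇒ A·f(k+1) − B(k−1)·f(k) − C = -1. The system {-1 = 0} is inconsistent; no antidifference.

No. Not Gosper-summable.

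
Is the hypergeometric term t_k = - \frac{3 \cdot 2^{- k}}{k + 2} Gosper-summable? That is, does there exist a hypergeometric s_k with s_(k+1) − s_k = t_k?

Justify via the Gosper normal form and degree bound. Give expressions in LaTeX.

r(k) = (k + 2)/(2*(k + 3)) after simplifying.
Factor: A=k/2 + 1; B=k + 3; C=1.
Need (k/2 + 1)·f(k+1) − (k + 2)·f(k) = 1.
d = -1 from the (1,1,0) case.
Negative degree bound (-1): no f exists, t_k not Gosper-summable.

No. Not Gosper-summable.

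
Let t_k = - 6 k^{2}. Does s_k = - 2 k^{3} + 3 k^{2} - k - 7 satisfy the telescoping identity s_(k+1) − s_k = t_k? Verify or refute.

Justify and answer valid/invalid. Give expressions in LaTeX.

s_(k+1) = -2*k**3 - 3*k**2 - k - 7
s_(k+1) − s_k = -6*k**2
(s_(k+1) − s_k) − t_k = 0

Valid — Δs_k = t_k.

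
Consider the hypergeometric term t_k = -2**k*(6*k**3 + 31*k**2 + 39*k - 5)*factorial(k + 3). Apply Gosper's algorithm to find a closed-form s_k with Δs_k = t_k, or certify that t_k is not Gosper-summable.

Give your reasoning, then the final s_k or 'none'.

s_k = 2**k*(-3*k**2 + k + 3)*factorial(k + 3)

Ratio r(k) = 2*(6*k**4 + 73*k**3 + 315*k**2 + 547*k + 284)/(6*k**3 + 31*k**2 + 39*k - 5).
So A=2*k + 8 and B=1, with C=k**3 + 31*k**2/6 + 13*k/2 - 5/6.
Set up (2*k + 8)·f(k+1) − (1)·f(k) − (k**3 + 31*k**2/6 + 13*k/2 - 5/6) = 0.
Degrees (1,0,3) ⇒ d ≤ 2.
Coefficient equations give f(k) = (3*k**2 - k - 3)/6.
Get s_k = R·t_k = 2**k*(-3*k**2 + k + 3)*factorial(k + 3) with R(k) = B(k−1)f(k)/C(k) = (3*k**2 - k - 3)/(6*k**3 + 31*k**2 + 39*k - 5).
s_(k+1) − s_k = -2**k*(6*k**3 + 31*k**2 + 39*k - 5)*factorial(k + 3) = t_k.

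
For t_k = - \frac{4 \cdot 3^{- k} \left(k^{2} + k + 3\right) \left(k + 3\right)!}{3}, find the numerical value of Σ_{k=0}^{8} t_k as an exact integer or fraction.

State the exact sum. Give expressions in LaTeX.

Step 1: r(k) = (k + 4)*(k + (k + 1)**2 + 4)/(3*(k**2 + k + 3)).
Normal form (A,B,C) = (k/3 + 4/3, 1, k**2 + k + 3).
Need (k/3 + 4/3)·f(k+1) − (1)·f(k) = k**2 + k + 3.
d = 1 from the (1,0,2) case.
Solve for f: f(k) = 3*(k - 1) (degree 1 ≤ 1).
R(k) = B(k−1)·f(k)/C(k) = 3*(k - 1)/(k**2 + k + 3); s_k = R·t_k = -4*(k - 1)*factorial(k + 3)/3**k.
Verify: -4*(k**2 + k + 3)*factorial(k + 3)/(3*3**k) matches t_k.
Telescoping: Σ = s_(9) − s_(0) = -63078400/81 − (24) = -63080344/81.

Σ = -63080344/81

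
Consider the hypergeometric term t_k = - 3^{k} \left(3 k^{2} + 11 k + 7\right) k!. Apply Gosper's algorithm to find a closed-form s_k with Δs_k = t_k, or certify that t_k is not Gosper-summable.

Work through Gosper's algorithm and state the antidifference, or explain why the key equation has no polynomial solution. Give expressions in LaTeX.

Step 1: r(k) = 3*(3*k**3 + 20*k**2 + 38*k + 21)/(3*k**2 + 11*k + 7).
Normal form (A,B,C) = (3*k + 3, 1, k**2 + 11*k/3 + 7/3).
Need (3*k + 3)·f(k+1) − (1)·f(k) = k**2 + 11*k/3 + 7/3.
From deg A=1, deg B=0, deg C=2: d=1.
A polynomial solution: f(k) = (k + 2)/3.
R(k) = B(k−1)·f(k)/C(k) = (k + 2)/(3*k**2 + 11*k + 7); s_k = R·t_k = -3**k*(k + 2)*factorial(k).
Δs = -3**k*(3*k**2 + 11*k + 7)*factorial(k), as required.

s_k = - 3^{k} \left(k + 2\right) k!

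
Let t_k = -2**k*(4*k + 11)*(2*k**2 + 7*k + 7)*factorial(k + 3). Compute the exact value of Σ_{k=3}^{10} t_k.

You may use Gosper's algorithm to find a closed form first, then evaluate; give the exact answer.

t_(k+1)/t_k = 2*(8*k**4 + 106*k**3 + 525*k**2 + 1156*k + 960)/(8*k**3 + 50*k**2 + 105*k + 77).
A = 2*k + 8, B = 1, C = k**3 + 25*k**2/4 + 105*k/8 + 77/8.
Key eq: (2*k + 8)·f(k+1) = (1)·f(k) + (k**3 + 25*k**2/4 + 105*k/8 + 77/8).
Degrees (1,0,3) ⇒ d ≤ 2.
Coefficient equations give f(k) = (4*k**2 + 3*k + 3)/8.
So s_k = (B(k−1)f/C)·t_k = ((4*k**2 + 3*k + 3)/((4*k + 11)*(2*k**2 + 7*k + 7)))·t_k = -2**k*(4*k**2 + 3*k + 3)*factorial(k + 3).
Check: Δs_k = -2**k*(4*k + 11)*(2*k**2 + 7*k + 7)*factorial(k + 3). ✓
Evaluate s at k=11 and k=3: -92841392996352000 and -276480; difference -92841392996075520.

Σ = -92841392996075520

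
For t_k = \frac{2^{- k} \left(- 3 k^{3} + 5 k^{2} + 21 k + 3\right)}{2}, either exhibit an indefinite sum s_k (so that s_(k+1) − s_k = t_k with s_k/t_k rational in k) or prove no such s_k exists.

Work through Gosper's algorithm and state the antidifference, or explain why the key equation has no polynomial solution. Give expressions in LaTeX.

s_k = 2^{- k} k \left(3 k^{2} + 4 k - 4\right)

Ratio r(k) = (3*k**3 + 4*k**2 - 22*k - 26)/(2*(3*k**3 - 5*k**2 - 21*k - 3)).
Take A(k)=1/2, B(k)=1, C(k)=k**3 - 5*k**2/3 - 7*k - 1.
Solve (1/2)·f(k+1) − (1)·f(k) = k**3 - 5*k**2/3 - 7*k - 1.
Degrees (0,0,3) ⇒ d ≤ 3.
Match coefficients ⇒ f(k) = -2*k*(k + 2)*(3*k - 2)/3.
Get s_k = R·t_k = k*(3*k**2 + 4*k - 4)/2**k with R(k) = B(k−1)f(k)/C(k) = -2*k*(k + 2)*(3*k - 2)/(3*k**3 - 5*k**2 - 21*k - 3).
Check: Δs_k = (-3*k**3 + 5*k**2 + 21*k + 3)/(2*2**k). ✓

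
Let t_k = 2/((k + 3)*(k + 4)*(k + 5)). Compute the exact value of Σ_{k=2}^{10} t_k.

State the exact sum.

Σ = 1/35

t_(k+1)/t_k = (k + 3)/(k + 6).
So A=k + 3 and B=k + 6, with C=1.
Set up (k + 3)·f(k+1) − (k + 5)·f(k) − (1) = 0.
Bound: deg f ≤ 2.
Solve for f: f(k) = k*(k + 7)/24 (degree 2 ≤ 2).
Get s_k = R·t_k = k*(k + 7)/(12*(k + 3)*(k + 4)) with R(k) = B(k−1)f(k)/C(k) = k*(k + 5)*(k + 7)/24.
Δs = 2/(k**3 + 12*k**2 + 47*k + 60), as required.
Σ_(k=2)^(10) t_k = s_(11) − s_(2) = 11/140 − (1/20) = 1/35.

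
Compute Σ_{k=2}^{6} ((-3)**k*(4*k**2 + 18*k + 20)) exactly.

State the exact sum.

Σ = 157572

Compute t_(k+1)/t_k: get 3*(-2*k**2 - 13*k - 21)/(2*k**2 + 9*k + 10).
A = -3, B = 1, C = k**2 + 9*k/2 + 5.
Key eq: (-3)·f(k+1) = (1)·f(k) + (k**2 + 9*k/2 + 5).
From deg A=0, deg B=0, deg C=2: d=2.
A polynomial solution: f(k) = -(k + 1)*(k + 2)/4.
Certificate R = B(k−1)f/C = -(k + 1)/(2*(2*k + 5)) gives s_k = (-3)**k*(-k**2 - 3*k - 2).
s_(k+1) − s_k = (-3)**k*(4*k**2 + 18*k + 20) = t_k.
Telescoping: Σ = s_(7) − s_(2) = 157464 − (-108) = 157572.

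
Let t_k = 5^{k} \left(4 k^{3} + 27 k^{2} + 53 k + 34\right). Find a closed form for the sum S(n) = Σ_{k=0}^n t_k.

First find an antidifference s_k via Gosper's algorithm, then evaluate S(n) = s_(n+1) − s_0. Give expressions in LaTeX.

S(n) = 5 \cdot 5^{n} n^{3} + 30 \cdot 5^{n} n^{2} + 55 \cdot 5^{n} n + 35 \cdot 5^{n} - 1

r(k) = 5*(4*k**3 + 39*k**2 + 119*k + 118)/(4*k**3 + 27*k**2 + 53*k + 34) after simplifying.
A = 5, B = 1, C = k**3 + 27*k**2/4 + 53*k/4 + 17/2.
Need (5)·f(k+1) − (1)·f(k) = k**3 + 27*k**2/4 + 53*k/4 + 17/2.
Bound: deg f ≤ 3.
Solve for f: f(k) = (k**3 + 3*k**2 + 2*k + 1)/4 (degree 3 ≤ 3).
Certificate R = B(k−1)f/C = (k**3 + 3*k**2 + 2*k + 1)/(4*k**3 + 27*k**2 + 53*k + 34) gives s_k = 5**k*(k**3 + 3*k**2 + 2*k + 1).
Check: Δs_k = 5**k*(4*k**3 + 27*k**2 + 53*k + 34). ✓
Evaluate: s_(n+1) = 5**(n + 1)*(n**3 + 6*n**2 + 11*n + 7); subtract s_(0) = 1 ⇒ S(n) = 5*5**n*n**3 + 30*5**n*n**2 + 55*5**n*n + 35*5**n - 1.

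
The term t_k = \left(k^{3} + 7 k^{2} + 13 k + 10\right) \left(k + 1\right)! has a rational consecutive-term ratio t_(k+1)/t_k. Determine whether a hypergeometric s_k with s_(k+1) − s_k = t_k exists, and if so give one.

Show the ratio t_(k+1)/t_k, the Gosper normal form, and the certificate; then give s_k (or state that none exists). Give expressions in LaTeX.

Compute t_(k+1)/t_k: get (k**4 + 12*k**3 + 50*k**2 + 91*k + 62)/(k**3 + 7*k**2 + 13*k + 10).
So A=k + 2 and B=1, with C=k**3 + 7*k**2 + 13*k + 10.
Solve (k + 2)·f(k+1) − (1)·f(k) = k**3 + 7*k**2 + 13*k + 10.
d = 2 from the (1,0,3) case.
Match coefficients ⇒ f(k) = k*(k + 4).
R(k) = B(k−1)·f(k)/C(k) = k*(k + 4)/(k**3 + 7*k**2 + 13*k + 10); s_k = R·t_k = k*(k + 4)*factorial(k + 1).
s_(k+1) − s_k = (k**3 + 7*k**2 + 13*k + 10)*factorial(k + 1) = t_k.

s_k = k \left(k + 4\right) \left(k + 1\right)!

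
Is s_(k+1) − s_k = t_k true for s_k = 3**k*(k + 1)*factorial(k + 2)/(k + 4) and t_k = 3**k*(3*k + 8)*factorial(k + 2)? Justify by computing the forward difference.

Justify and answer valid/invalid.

s_(k+1) = 3**(k + 1)*(k + 2)*factorial(k + 3)/(k + 5)
s_(k+1) − s_k = 3**k*(3*k**3 + 26*k**2 + 72*k + 67)*factorial(k + 2)/((k + 4)*(k + 5))
(s_(k+1) − s_k) − t_k = -3**(k + 1)*(3*k**2 + 20*k + 31)*factorial(k + 2)/((k + 4)*(k + 5))

Invalid: residual -3**(k + 1)*(3*k**2 + 20*k + 31)*factorial(k + 2)/((k + 4)*(k + 5)) ≠ 0.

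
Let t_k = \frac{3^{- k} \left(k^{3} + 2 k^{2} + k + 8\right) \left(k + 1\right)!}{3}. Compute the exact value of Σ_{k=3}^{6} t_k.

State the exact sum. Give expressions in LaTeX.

Σ = 231232/243

Compute t_(k+1)/t_k: get (k + 2)*(k + (k + 1)**3 + 2*(k + 1)**2 + 9)/(3*(k**3 + 2*k**2 + k + 8)).
Gosper form: A/B · C(k+1)/C(k) with A=k/3 + 2/3, B=1, C=k**3 + 2*k**2 + k + 8.
Set up (k/3 + 2/3)·f(k+1) − (1)·f(k) − (k**3 + 2*k**2 + k + 8) = 0.
From deg A=1, deg B=0, deg C=3: d=2.
Coefficient equations give f(k) = 3*(k**2 + k - 4).
Then R = B(k−1)f/C = 3*(k**2 + k - 4)/(k**3 + 2*k**2 + k + 8), so s_k = R(k)·t_k = (k**2 + k - 4)*factorial(k + 1)/3**k.
s_(k+1) − s_k = (k**3 + 2*k**2 + k + 8)*factorial(k + 1)/(3*3**k) = t_k.
Evaluate s at k=7 and k=3: 232960/243 and 64/9; difference 231232/243.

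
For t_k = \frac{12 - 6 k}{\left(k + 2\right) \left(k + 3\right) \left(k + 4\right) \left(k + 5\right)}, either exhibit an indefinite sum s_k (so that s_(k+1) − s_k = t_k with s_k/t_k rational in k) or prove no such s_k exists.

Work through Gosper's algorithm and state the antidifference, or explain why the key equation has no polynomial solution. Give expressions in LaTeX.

Step 1: r(k) = (k - 1)*(k + 2)/((k - 2)*(k + 6)).
Factor: A=k + 2; B=k + 6; C=k - 2.
Need (k + 2)·f(k+1) − (k + 5)·f(k) = k - 2.
From deg A=1, deg B=1, deg C=1: d=3.
Solving with deg f ≤ 3: f(k) = -k*(k**2 + 9*k + 62)/72.
So s_k = (B(k−1)f/C)·t_k = (-k*(k + 5)*(k**2 + 9*k + 62)/(72*(k - 2)))·t_k = k*(k**2 + 9*k + 62)/(12*(k + 2)*(k + 3)*(k + 4)).
Check: Δs_k = 6*(2 - k)/(k**4 + 14*k**3 + 71*k**2 + 154*k + 120). ✓

s_k = \frac{k \left(k^{2} + 9 k + 62\right)}{12 \left(k + 2\right) \left(k + 3\right) \left(k + 4\right)}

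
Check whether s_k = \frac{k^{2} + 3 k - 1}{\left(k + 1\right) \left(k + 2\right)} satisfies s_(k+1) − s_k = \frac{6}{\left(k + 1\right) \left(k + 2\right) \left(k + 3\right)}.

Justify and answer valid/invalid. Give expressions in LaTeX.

s_(k+1) = (3*k + (k + 1)**2 + 2)/((k + 2)*(k + 3))
s_(k+1) − s_k = 6/(k**3 + 6*k**2 + 11*k + 6)
(s_(k+1) − s_k) − t_k = 0

Valid — Δs_k = t_k.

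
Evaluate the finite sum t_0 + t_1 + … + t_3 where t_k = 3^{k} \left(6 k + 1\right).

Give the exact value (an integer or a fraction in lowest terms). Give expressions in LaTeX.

Σ = 652

r(k) = 3*(6*k + 7)/(6*k + 1) after simplifying.
Normal form (A,B,C) = (3, 1, k + 1/6).
Need (3)·f(k+1) − (1)·f(k) = k + 1/6.
Degrees (0,0,1) ⇒ d ≤ 1.
Coefficient equations give f(k) = (3*k - 4)/6.
Certificate R = B(k−1)f/C = (3*k - 4)/(6*k + 1) gives s_k = 3**k*(3*k - 4).
s_(k+1) − s_k = 3**k*(6*k + 1) = t_k.
Telescoping: Σ = s_(4) − s_(0) = 648 − (-4) = 652.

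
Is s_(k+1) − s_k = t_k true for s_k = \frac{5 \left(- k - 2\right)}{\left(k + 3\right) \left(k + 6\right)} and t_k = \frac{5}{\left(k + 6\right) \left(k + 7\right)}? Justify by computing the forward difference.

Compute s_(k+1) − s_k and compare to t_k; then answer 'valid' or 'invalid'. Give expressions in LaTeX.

Invalid: residual \frac{10 \left(- k - 5\right)}{k^{4} + 20 k^{3} + 145 k^{2} + 450 k + 504} ≠ 0.

s_(k+1) = 5*(-k - 3)/((k + 4)*(k + 7))
s_(k+1) − s_k = 5*(k**2 + 5*k + 2)/(k**4 + 20*k**3 + 145*k**2 + 450*k + 504)
(s_(k+1) − s_k) − t_k = 10*(-k - 5)/(k**4 + 20*k**3 + 145*k**2 + 450*k + 504)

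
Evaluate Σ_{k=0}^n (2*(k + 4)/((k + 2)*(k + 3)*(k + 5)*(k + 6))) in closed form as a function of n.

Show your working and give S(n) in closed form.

Ratio r(k) = (k + 2)*(k + 5)**2/((k + 4)**2*(k + 7)).
Normal form (A,B,C) = (k + 2, k + 7, k**2 + 8*k + 16).
Set up (k + 2)·f(k+1) − (k + 6)·f(k) − (k**2 + 8*k + 16) = 0.
d = 4 from the (1,1,2) case.
Solving with deg f ≤ 4: f(k) = k*(k + 3)*(k + 4)*(k + 7)/20.
Get s_k = R·t_k = k*(k + 7)/(10*(k**2 + 7*k + 10)) with R(k) = B(k−1)f(k)/C(k) = k*(k + 3)*(k + 6)*(k + 7)/(20*(k + 4)).
Verify: 2*(k + 4)/(k**4 + 16*k**3 + 91*k**2 + 216*k + 180) matches t_k.
Evaluate: s_(n+1) = (n**2 + 9*n + 8)/(10*(n**2 + 9*n + 18)); subtract s_(0) = 0 ⇒ S(n) = (n**2 + 9*n + 8)/(10*(n**2 + 9*n + 18)).

S(n) = (n**2 + 9*n + 8)/(10*(n**2 + 9*n + 18))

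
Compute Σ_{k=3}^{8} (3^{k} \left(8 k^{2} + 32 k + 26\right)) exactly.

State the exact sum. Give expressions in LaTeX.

t_(k+1)/t_k = 3*(4*k**2 + 24*k + 33)/(4*k**2 + 16*k + 13).
Take A(k)=3, B(k)=1, C(k)=k**2 + 4*k + 13/4.
Need (3)·f(k+1) − (1)·f(k) = k**2 + 4*k + 13/4.
d = 2 from the (0,0,2) case.
A polynomial solution: f(k) = (2*k + 1)**2/8.
Certificate R = B(k−1)f/C = (2*k + 1)**2/(2*(4*k**2 + 16*k + 13)) gives s_k = 3**k*(4*k**2 + 4*k + 1).
Verify: 3**k*(8*k**2 + 32*k + 26) matches t_k.
Telescoping: Σ = s_(9) − s_(3) = 7105563 − (1323) = 7104240.

Σ = 7104240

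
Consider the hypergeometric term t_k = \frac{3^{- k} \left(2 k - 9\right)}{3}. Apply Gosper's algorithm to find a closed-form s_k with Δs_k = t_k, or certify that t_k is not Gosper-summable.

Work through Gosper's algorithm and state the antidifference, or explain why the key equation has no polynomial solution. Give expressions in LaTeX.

s_k = 3^{- k} \left(4 - k\right)

The ratio is (2*k - 7)/(3*(2*k - 9)).
A = 1/3, B = 1, C = k - 9/2.
Need (1/3)·f(k+1) − (1)·f(k) = k - 9/2.
Degrees (0,0,1) ⇒ d ≤ 1.
Solving with deg f ≤ 1: f(k) = -3*(k - 4)/2.
R(k) = B(k−1)·f(k)/C(k) = -3*(k - 4)/(2*k - 9); s_k = R·t_k = (4 - k)/3**k.
Δs = (2*k - 9)/(3*3**k), as required.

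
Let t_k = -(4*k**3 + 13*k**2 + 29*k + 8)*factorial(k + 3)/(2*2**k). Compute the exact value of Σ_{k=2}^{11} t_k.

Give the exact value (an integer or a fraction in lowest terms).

r(k) = (4*k**4 + 41*k**3 + 167*k**2 + 322*k + 216)/(2*(4*k**3 + 13*k**2 + 29*k + 8)) after simplifying.
Take A(k)=k/2 + 2, B(k)=1, C(k)=k**3 + 13*k**2/4 + 29*k/4 + 2.
Need (k/2 + 2)·f(k+1) − (1)·f(k) = k**3 + 13*k**2/4 + 29*k/4 + 2.
Bound: deg f ≤ 2.
Coefficient equations give f(k) = (4*k**2 - 3*k + 2)/2.
R(k) = B(k−1)·f(k)/C(k) = 2*(4*k**2 - 3*k + 2)/(4*k**3 + 13*k**2 + 29*k + 8); s_k = R·t_k = -(4*k**2 - 3*k + 2)*factorial(k + 3)/2**k.
s_(k+1) − s_k = -(4*k**3 + 13*k**2 + 29*k + 8)*factorial(k + 3)/(2*2**k) = t_k.
Telescoping: Σ = s_(12) − s_(2) = -173036989125 − (-360) = -173036988765.

Σ = -173036988765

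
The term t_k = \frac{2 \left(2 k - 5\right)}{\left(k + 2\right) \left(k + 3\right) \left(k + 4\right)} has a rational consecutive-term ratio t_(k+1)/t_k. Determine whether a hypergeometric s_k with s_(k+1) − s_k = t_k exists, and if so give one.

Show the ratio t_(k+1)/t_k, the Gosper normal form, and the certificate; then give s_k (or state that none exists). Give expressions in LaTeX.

Step 1: r(k) = (k + 2)*(2*k - 3)/((k + 5)*(2*k - 5)).
So A=k + 2 and B=k + 5, with C=k - 5/2.
Need (k + 2)·f(k+1) − (k + 4)·f(k) = k - 5/2.
deg f ≤ 2 (via 1,1,1).
Solving with deg f ≤ 2: f(k) = -k*(k + 29)/24.
So s_k = (B(k−1)f/C)·t_k = (-k*(k + 4)*(k + 29)/(12*(2*k - 5)))·t_k = k*(-k - 29)/(6*(k + 2)*(k + 3)).
Check: Δs_k = 2*(2*k - 5)/(k**3 + 9*k**2 + 26*k + 24). ✓

s_k = \frac{k \left(- k - 29\right)}{6 \left(k + 2\right) \left(k + 3\right)}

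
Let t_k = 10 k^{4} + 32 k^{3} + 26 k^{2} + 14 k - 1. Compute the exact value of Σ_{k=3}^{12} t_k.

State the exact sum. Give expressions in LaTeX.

Ratio r(k) = (10*k**4 + 72*k**3 + 182*k**2 + 202*k + 81)/(10*k**4 + 32*k**3 + 26*k**2 + 14*k - 1).
Take A(k)=1, B(k)=1, C(k)=k**4 + 16*k**3/5 + 13*k**2/5 + 7*k/5 - 1/10.
Set up (1)·f(k+1) − (1)·f(k) − (k**4 + 16*k**3/5 + 13*k**2/5 + 7*k/5 - 1/10) = 0.
From deg A=0, deg B=0, deg C=4: d=5.
Solving with deg f ≤ 5: f(k) = k*(2*k**4 + 3*k**3 - 4*k**2 + 2*k - 4)/10.
R(k) = B(k−1)·f(k)/C(k) = k*(2*k**4 + 3*k**3 - 4*k**2 + 2*k - 4)/(10*k**4 + 32*k**3 + 26*k**2 + 14*k - 1); s_k = R·t_k = k*(2*k**4 + 3*k**3 - 4*k**2 + 2*k - 4).
Verify: 10*k**4 + 32*k**3 + 26*k**2 + 14*k - 1 matches t_k.
Evaluate s at k=13 and k=3: 819767 and 627; difference 819140.

Σ = 819140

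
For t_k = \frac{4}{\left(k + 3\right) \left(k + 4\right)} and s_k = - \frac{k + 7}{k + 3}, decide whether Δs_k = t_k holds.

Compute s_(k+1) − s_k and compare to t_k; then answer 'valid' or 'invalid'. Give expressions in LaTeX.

Valid — Δs_k = t_k.

s_(k+1) = (-k - 8)/(k + 4)
s_(k+1) − s_k = 4/(k**2 + 7*k + 12)
(s_(k+1) − s_k) − t_k = 0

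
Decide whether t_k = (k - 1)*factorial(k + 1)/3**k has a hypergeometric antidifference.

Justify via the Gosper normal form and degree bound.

t_(k+1)/t_k = k*(k + 2)/(3*(k - 1)).
Gosper form: A/B · C(k+1)/C(k) with A=k/3 + 2/3, B=1, C=k - 1.
Key eq: (k/3 + 2/3)·f(k+1) = (1)·f(k) + (k - 1).
Bound: deg f ≤ 0.
Solve for f: f(k) = 3 (degree 0 ≤ 0).
Get s_k = R·t_k = 3**(1 - k)*factorial(k + 1) with R(k) = B(k−1)f(k)/C(k) = 3/(k - 1).
s_(k+1) − s_k = (k - 1)*factorial(k + 1)/3**k = t_k.

Yes. s_k = 3**(1 - k)*factorial(k + 1).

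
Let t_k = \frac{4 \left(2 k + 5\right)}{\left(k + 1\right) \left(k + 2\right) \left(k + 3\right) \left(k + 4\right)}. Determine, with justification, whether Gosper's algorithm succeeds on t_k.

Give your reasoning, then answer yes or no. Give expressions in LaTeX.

Ratio r(k) = (k + 1)*(2*k + 7)/((k + 5)*(2*k + 5)).
Gosper form: A/B · C(k+1)/C(k) with A=k + 1, B=k + 5, C=k + 5/2.
Solve (k + 1)·f(k+1) − (k + 4)·f(k) = k + 5/2.
d = 3 from the (1,1,1) case.
Match coefficients ⇒ f(k) = k*(k + 2)*(k + 4)/6.
So s_k = (B(k−1)f/C)·t_k = (k*(k + 2)*(k + 4)**2/(3*(2*k + 5)))·t_k = 4*k*(k + 4)/(3*(k**2 + 4*k + 3)).
Δs = 4*(2*k + 5)/(k**4 + 10*k**3 + 35*k**2 + 50*k + 24), as required.

Yes. s_k = \frac{4 k \left(k + 4\right)}{3 \left(k^{2} + 4 k + 3\right)}.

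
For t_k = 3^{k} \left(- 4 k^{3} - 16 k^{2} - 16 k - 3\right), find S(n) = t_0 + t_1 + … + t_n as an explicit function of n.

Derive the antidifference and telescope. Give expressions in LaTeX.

S(n) = - 6 \cdot 3^{n} n^{3} - 15 \cdot 3^{n} n^{2} - 18 \cdot 3^{n} n - 3

The ratio is 3*(4*k**3 + 28*k**2 + 60*k + 39)/(4*k**3 + 16*k**2 + 16*k + 3).
Take A(k)=3, B(k)=1, C(k)=k**3 + 4*k**2 + 4*k + 3/4.
Set up (3)·f(k+1) − (1)·f(k) − (k**3 + 4*k**2 + 4*k + 3/4) = 0.
Bound: deg f ≤ 3.
A polynomial solution: f(k) = (k - 1)*(2*k**2 + k + 3)/4.
R(k) = B(k−1)·f(k)/C(k) = (k - 1)*(2*k**2 + k + 3)/(4*k**3 + 16*k**2 + 16*k + 3); s_k = R·t_k = 3**k*(-2*k**3 + k**2 - 2*k + 3).
Δs = 3**k*(-4*k**3 - 16*k**2 - 16*k - 3), as required.
s_(n+1) = 3**(n + 1)*n*(-2*n**2 - 5*n - 6) and s_(0) = 3, so S(n) = -6*3**n*n**3 - 15*3**n*n**2 - 18*3**n*n - 3.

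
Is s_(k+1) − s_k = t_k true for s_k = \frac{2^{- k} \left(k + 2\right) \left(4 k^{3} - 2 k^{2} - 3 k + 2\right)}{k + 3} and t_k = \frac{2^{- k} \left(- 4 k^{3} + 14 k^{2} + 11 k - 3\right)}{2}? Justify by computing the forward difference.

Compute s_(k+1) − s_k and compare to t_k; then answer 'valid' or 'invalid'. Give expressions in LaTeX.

Invalid: residual \frac{2^{- k} \left(4 k^{4} + 6 k^{3} - 57 k^{2} - 36 k + 13\right)}{2 \left(k^{2} + 7 k + 12\right)} ≠ 0.

s_(k+1) = (4*k**4 + 22*k**3 + 35*k**2 + 16*k + 3)/(2*2**k*(k + 4))
s_(k+1) − s_k = (-4*k**5 - 10*k**4 + 67*k**3 + 185*k**2 + 75*k - 23)/(2*2**k*(k**2 + 7*k + 12))
(s_(k+1) − s_k) − t_k = (4*k**4 + 6*k**3 - 57*k**2 - 36*k + 13)/(2*2**k*(k**2 + 7*k + 12))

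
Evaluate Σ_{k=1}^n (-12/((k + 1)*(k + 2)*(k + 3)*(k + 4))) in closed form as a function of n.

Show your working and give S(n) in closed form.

S(n) = n*(-n**2 - 9*n - 26)/(6*(n**3 + 9*n**2 + 26*n + 24))

Compute t_(k+1)/t_k: get (k + 1)/(k + 5).
Gosper form: A/B · C(k+1)/C(k) with A=k + 1, B=k + 5, C=1.
Need (k + 1)·f(k+1) − (k + 4)·f(k) = 1.
Bound: deg f ≤ 3.
Coefficient equations give f(k) = k*(k**2 + 6*k + 11)/18.
Then R = B(k−1)f/C = k*(k + 4)*(k**2 + 6*k + 11)/18, so s_k = R(k)·t_k = 2*k*(-k**2 - 6*k - 11)/(3*(k + 1)*(k + 2)*(k + 3)).
Δs = -12/(k**4 + 10*k**3 + 35*k**2 + 50*k + 24), as required.
s_(n+1) = 2*(-n**3 - 9*n**2 - 26*n - 18)/(3*(n**3 + 9*n**2 + 26*n + 24)) and s_(1) = -1/2, so S(n) = n*(-n**2 - 9*n - 26)/(6*(n**3 + 9*n**2 + 26*n + 24)).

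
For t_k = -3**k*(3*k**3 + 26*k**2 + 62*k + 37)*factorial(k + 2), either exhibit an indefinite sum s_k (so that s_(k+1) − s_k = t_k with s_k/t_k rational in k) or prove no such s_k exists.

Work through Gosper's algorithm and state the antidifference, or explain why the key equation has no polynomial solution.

s_k = -3**k*(k**2 + 4*k - 1)*factorial(k + 2)

t_(k+1)/t_k = 3*(3*k**4 + 44*k**3 + 228*k**2 + 497*k + 384)/(3*k**3 + 26*k**2 + 62*k + 37).
Take A(k)=3*k + 9, B(k)=1, C(k)=k**3 + 26*k**2/3 + 62*k/3 + 37/3.
f must satisfy (3*k + 9)·f(k+1) − (1)·f(k) = k**3 + 26*k**2/3 + 62*k/3 + 37/3.
Bound: deg f ≤ 2.
Solving with deg f ≤ 2: f(k) = (k**2 + 4*k - 1)/3.
Certificate R = B(k−1)f/C = (k**2 + 4*k - 1)/(3*k**3 + 26*k**2 + 62*k + 37) gives s_k = -3**k*(k**2 + 4*k - 1)*factorial(k + 2).
Check: Δs_k = -3**k*(3*k**3 + 26*k**2 + 62*k + 37)*factorial(k + 2). ✓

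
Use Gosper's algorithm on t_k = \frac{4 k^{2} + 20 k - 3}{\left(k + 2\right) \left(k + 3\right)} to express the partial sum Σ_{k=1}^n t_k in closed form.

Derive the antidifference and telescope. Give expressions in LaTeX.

t_(k+1)/t_k = (k + 2)*(20*k + 4*(k + 1)**2 + 17)/((k + 4)*(4*k**2 + 20*k - 3)).
So A=k + 2 and B=k + 4, with C=k**2 + 5*k - 3/4.
Solve (k + 2)·f(k+1) − (k + 3)·f(k) = k**2 + 5*k - 3/4.
Degrees (1,1,2) ⇒ d ≤ 2.
Solve for f: f(k) = k*(8*k - 11)/8 (degree 2 ≤ 2).
Certificate R = B(k−1)f/C = k*(k + 3)*(8*k - 11)/(2*(4*k**2 + 20*k - 3)) gives s_k = k*(8*k - 11)/(2*(k + 2)).
Δs = (4*k**2 + 20*k - 3)/(k**2 + 5*k + 6), as required.
s_(n+1) = (8*n**2 + 5*n - 3)/(2*(n + 3)) and s_(1) = -1/2, so S(n) = n*(4*n + 3)/(n + 3).

S(n) = \frac{n \left(4 n + 3\right)}{n + 3}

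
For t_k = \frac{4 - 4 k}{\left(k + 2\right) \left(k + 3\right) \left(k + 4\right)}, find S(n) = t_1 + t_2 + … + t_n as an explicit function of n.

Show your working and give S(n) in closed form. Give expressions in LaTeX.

S(n) = \frac{n \left(1 - n\right)}{2 \left(n^{2} + 7 n + 12\right)}

Compute t_(k+1)/t_k: get k*(k + 2)/((k - 1)*(k + 5)).
A = k + 2, B = k + 5, C = k - 1.
f must satisfy (k + 2)·f(k+1) − (k + 4)·f(k) = k - 1.
d = 2 from the (1,1,1) case.
Match coefficients ⇒ f(k) = k*(k - 7)/12.
R(k) = B(k−1)·f(k)/C(k) = k*(k - 7)*(k + 4)/(12*(k - 1)); s_k = R·t_k = -k*(k - 7)/(3*(k + 2)*(k + 3)).
Δs = 4*(1 - k)/(k**3 + 9*k**2 + 26*k + 24), as required.
s_(n+1) = (-n**2 + 5*n + 6)/(3*(n**2 + 7*n + 12)) and s_(1) = 1/6, so S(n) = n*(1 - n)/(2*(n**2 + 7*n + 12)).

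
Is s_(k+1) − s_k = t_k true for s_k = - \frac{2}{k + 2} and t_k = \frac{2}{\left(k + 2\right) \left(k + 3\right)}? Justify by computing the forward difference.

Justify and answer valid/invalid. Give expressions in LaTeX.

valid; difference matches t_k

s_(k+1) = -2/(k + 3)
s_(k+1) − s_k = 2/((k + 2)*(k + 3))
(s_(k+1) − s_k) − t_k = 0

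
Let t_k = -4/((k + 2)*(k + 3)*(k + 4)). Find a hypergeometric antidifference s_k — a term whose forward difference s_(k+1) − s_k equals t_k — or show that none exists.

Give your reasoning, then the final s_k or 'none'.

s_k = k*(-k - 5)/(3*(k + 2)*(k + 3))

t_(k+1)/t_k = (k + 2)/(k + 5).
A = k + 2, B = k + 5, C = 1.
Key eq: (k + 2)·f(k+1) = (k + 4)·f(k) + (1).
d = 2 from the (1,1,0) case.
A polynomial solution: f(k) = k*(k + 5)/12.
R(k) = B(k−1)·f(k)/C(k) = k*(k + 4)*(k + 5)/12; s_k = R·t_k = k*(-k - 5)/(3*(k + 2)*(k + 3)).
Check: Δs_k = -4/(k**3 + 9*k**2 + 26*k + 24). ✓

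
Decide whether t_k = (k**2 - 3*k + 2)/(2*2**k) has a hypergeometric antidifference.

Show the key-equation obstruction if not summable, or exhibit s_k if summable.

Yes. s_k = (-k**2 + k - 2)/2**k.

Step 1: r(k) = k/(2*(k - 2)).
Take A(k)=1/2, B(k)=1, C(k)=k**2 - 3*k + 2.
Solve (1/2)·f(k+1) − (1)·f(k) = k**2 - 3*k + 2.
deg f ≤ 2 (via 0,0,2).
Match coefficients ⇒ f(k) = -2*(k**2 - k + 2).
Get s_k = R·t_k = (-k**2 + k - 2)/2**k with R(k) = B(k−1)f(k)/C(k) = -2*(k**2 - k + 2)/((k - 2)*(k - 1)).
Verify: (k**2 - 3*k + 2)/(2*2**k) matches t_k.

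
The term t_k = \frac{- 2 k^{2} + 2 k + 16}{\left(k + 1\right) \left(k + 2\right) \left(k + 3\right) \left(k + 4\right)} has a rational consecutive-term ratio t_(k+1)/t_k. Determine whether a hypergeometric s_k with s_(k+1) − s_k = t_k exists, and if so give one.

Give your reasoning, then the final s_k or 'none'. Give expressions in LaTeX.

s_k = \frac{2 k \left(k + 7\right)}{3 \left(k^{2} + 4 k + 3\right)}

Ratio r(k) = (k + 1)*(k - (k + 1)**2 + 9)/((k + 5)*(-k**2 + k + 8)).
Gosper form: A/B · C(k+1)/C(k) with A=k + 1, B=k + 5, C=k**2 - k - 8.
Need (k + 1)·f(k+1) − (k + 4)·f(k) = k**2 - k - 8.
Degrees (1,1,2) ⇒ d ≤ 3.
Solve for f: f(k) = -k*(k + 2)*(k + 7)/3 (degree 3 ≤ 3).
So s_k = (B(k−1)f/C)·t_k = (-k*(k + 2)*(k + 4)*(k + 7)/(3*(k**2 - k - 8)))·t_k = 2*k*(k + 7)/(3*(k**2 + 4*k + 3)).
s_(k+1) − s_k = 2*(-k**2 + k + 8)/(k**4 + 10*k**3 + 35*k**2 + 50*k + 24) = t_k.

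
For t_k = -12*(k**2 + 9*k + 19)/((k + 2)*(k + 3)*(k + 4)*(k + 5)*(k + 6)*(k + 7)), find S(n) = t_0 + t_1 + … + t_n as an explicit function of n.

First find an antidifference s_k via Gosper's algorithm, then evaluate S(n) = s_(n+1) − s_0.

Step 1: r(k) = (k + 2)*(9*k + (k + 1)**2 + 28)/((k + 8)*(k**2 + 9*k + 19)).
So A=k + 2 and B=k + 8, with C=k**2 + 9*k + 19.
Key eq: (k + 2)·f(k+1) = (k + 7)·f(k) + (k**2 + 9*k + 19).
Bound: deg f ≤ 5.
Match coefficients ⇒ f(k) = k*(k + 3)*(k + 5)*(k**2 + 12*k + 44)/144.
Certificate R = B(k−1)f/C = k*(k + 3)*(k + 5)*(k + 7)*(k**2 + 12*k + 44)/(144*(k**2 + 9*k + 19)) gives s_k = k*(-k**2 - 12*k - 44)/(12*(k**3 + 12*k**2 + 44*k + 48)).
s_(k+1) − s_k = 12*(-k**2 - 9*k - 19)/(k**6 + 27*k**5 + 295*k**4 + 1665*k**3 + 5104*k**2 + 8028*k + 5040) = t_k.
s_(n+1) = (-n**3 - 15*n**2 - 71*n - 57)/(12*(n**3 + 15*n**2 + 71*n + 105)) and s_(0) = 0, so S(n) = (-n**3 - 15*n**2 - 71*n - 57)/(12*(n**3 + 15*n**2 + 71*n + 105)).

S(n) = (-n**3 - 15*n**2 - 71*n - 57)/(12*(n**3 + 15*n**2 + 71*n + 105))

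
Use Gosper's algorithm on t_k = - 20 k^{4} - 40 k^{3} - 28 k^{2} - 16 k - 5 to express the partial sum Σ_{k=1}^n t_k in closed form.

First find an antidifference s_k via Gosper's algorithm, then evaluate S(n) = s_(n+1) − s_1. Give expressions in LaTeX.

S(n) = n \left(- 4 n^{4} - 20 n^{3} - 36 n^{2} - 32 n - 17\right)

r(k) = (20*k**4 + 120*k**3 + 268*k**2 + 272*k + 109)/(20*k**4 + 40*k**3 + 28*k**2 + 16*k + 5) after simplifying.
Gosper form: A/B · C(k+1)/C(k) with A=1, B=1, C=k**4 + 2*k**3 + 7*k**2/5 + 4*k/5 + 1/4.
Set up (1)·f(k+1) − (1)·f(k) − (k**4 + 2*k**3 + 7*k**2/5 + 4*k/5 + 1/4) = 0.
Bound: deg f ≤ 5.
A polynomial solution: f(k) = k*(4*k**4 - 4*k**2 + 4*k + 1)/20.
Then R = B(k−1)f/C = k*(4*k**4 - 4*k**2 + 4*k + 1)/(20*k**4 + 40*k**3 + 28*k**2 + 16*k + 5), so s_k = R(k)·t_k = k*(-4*k**4 + 4*k**2 - 4*k - 1).
Check: Δs_k = -20*k**4 - 40*k**3 - 28*k**2 - 16*k - 5. ✓
s_(n+1) = -4*n**5 - 20*n**4 - 36*n**3 - 32*n**2 - 17*n - 5 and s_(1) = -5, so S(n) = n*(-4*n**4 - 20*n**3 - 36*n**2 - 32*n - 17).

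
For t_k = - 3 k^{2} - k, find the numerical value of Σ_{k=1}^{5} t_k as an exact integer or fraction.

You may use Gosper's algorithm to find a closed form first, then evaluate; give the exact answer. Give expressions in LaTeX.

Ratio r(k) = (k + 3*(k + 1)**2 + 1)/(k*(3*k + 1)).
A = 1, B = 1, C = k**2 + k/3.
Set up (1)·f(k+1) − (1)·f(k) − (k**2 + k/3) = 0.
Degrees (0,0,2) ⇒ d ≤ 3.
Match coefficients ⇒ f(k) = k**2*(k - 1)/3.
So s_k = (B(k−1)f/C)·t_k = (k*(k - 1)/(3*k + 1))·t_k = k**2*(1 - k).
s_(k+1) − s_k = k*(-3*k - 1) = t_k.
Sum = s_(6) − s_(1); s_(6) = -180, s_(1) = 0 ⇒ -180.

Σ = -180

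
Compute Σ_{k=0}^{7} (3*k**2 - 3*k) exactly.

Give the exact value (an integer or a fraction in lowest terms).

t_(k+1)/t_k = (k + 1)/(k - 1).
Normal form (A,B,C) = (1, 1, k**2 - k).
Solve (1)·f(k+1) − (1)·f(k) = k**2 - k.
deg f ≤ 3 (via 0,0,2).
Match coefficients ⇒ f(k) = k*(k - 2)*(k - 1)/3.
Certificate R = B(k−1)f/C = (k - 2)/3 gives s_k = k*(k**2 - 3*k + 2).
Check: Δs_k = 3*k*(k - 1). ✓
Telescoping: Σ = s_(8) − s_(0) = 336 − (0) = 336.

Σ = 336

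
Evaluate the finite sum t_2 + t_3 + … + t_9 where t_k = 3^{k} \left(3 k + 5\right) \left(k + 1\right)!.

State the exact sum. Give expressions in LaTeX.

Ratio r(k) = 3*(k + 2)*(3*k + 8)/(3*k + 5).
Factor: A=3*k + 6; B=1; C=k + 5/3.
f must satisfy (3*k + 6)·f(k+1) − (1)·f(k) = k + 5/3.
deg f ≤ 0 (via 1,0,1).
A polynomial solution: f(k) = 1/3.
Certificate R = B(k−1)f/C = 1/(3*k + 5) gives s_k = 3**k*factorial(k + 1).
Δs = 3**k*(3*k + 5)*factorial(k + 1), as required.
Sum = s_(10) − s_(2); s_(10) = 2357047123200, s_(2) = 54 ⇒ 2357047123146.

Σ = 2357047123146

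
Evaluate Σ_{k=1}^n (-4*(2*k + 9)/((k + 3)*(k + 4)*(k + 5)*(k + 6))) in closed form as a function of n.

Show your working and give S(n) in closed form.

t_(k+1)/t_k = (k + 3)*(2*k + 11)/((k + 7)*(2*k + 9)).
Take A(k)=k + 3, B(k)=k + 7, C(k)=k + 9/2.
Key eq: (k + 3)·f(k+1) = (k + 6)·f(k) + (k + 9/2).
d = 3 from the (1,1,1) case.
Solve for f: f(k) = k*(k + 4)*(k + 8)/30 (degree 3 ≤ 3).
Get s_k = R·t_k = 4*k*(-k - 8)/(15*(k**2 + 8*k + 15)) with R(k) = B(k−1)f(k)/C(k) = k*(k + 4)*(k + 6)*(k + 8)/(15*(2*k + 9)).
s_(k+1) − s_k = 4*(-2*k - 9)/(k**4 + 18*k**3 + 119*k**2 + 342*k + 360) = t_k.
s_(n+1) = 4*(-n**2 - 10*n - 9)/(15*(n**2 + 10*n + 24)) and s_(1) = -1/10, so S(n) = n*(-n - 10)/(6*(n**2 + 10*n + 24)).

S(n) = n*(-n - 10)/(6*(n**2 + 10*n + 24))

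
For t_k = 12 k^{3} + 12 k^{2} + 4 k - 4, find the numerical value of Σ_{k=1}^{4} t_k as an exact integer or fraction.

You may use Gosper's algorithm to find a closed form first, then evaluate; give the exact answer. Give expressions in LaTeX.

Σ = 1584

Step 1: r(k) = (k + 3*(k + 1)**3 + 3*(k + 1)**2)/(3*k**3 + 3*k**2 + k - 1).
Normal form (A,B,C) = (1, 1, k**3 + k**2 + k/3 - 1/3).
Need (1)·f(k+1) − (1)·f(k) = k**3 + k**2 + k/3 - 1/3.
Bound: deg f ≤ 4.
Solving with deg f ≤ 4: f(k) = k*(3*k**3 - 2*k**2 - k - 4)/12.
R(k) = B(k−1)·f(k)/C(k) = k*(3*k**3 - 2*k**2 - k - 4)/(4*(3*k**3 + 3*k**2 + k - 1)); s_k = R·t_k = k*(3*k**3 - 2*k**2 - k - 4).
Check: Δs_k = 12*k**3 + 12*k**2 + 4*k - 4. ✓
Telescoping: Σ = s_(5) − s_(1) = 1580 − (-4) = 1584.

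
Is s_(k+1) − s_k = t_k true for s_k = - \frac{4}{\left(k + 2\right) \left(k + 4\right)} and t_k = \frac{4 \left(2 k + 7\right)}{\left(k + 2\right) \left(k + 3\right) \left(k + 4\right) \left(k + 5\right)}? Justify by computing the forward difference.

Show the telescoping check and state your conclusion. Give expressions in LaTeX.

s_(k+1) = -4/((k + 3)*(k + 5))
s_(k+1) − s_k = 4*(2*k + 7)/(k**4 + 14*k**3 + 71*k**2 + 154*k + 120)
(s_(k+1) − s_k) − t_k = 0

Valid — Δs_k = t_k.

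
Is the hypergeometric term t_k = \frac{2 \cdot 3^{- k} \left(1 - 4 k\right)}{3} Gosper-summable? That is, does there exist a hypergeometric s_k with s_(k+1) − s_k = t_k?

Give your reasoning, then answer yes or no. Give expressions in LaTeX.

Yes. s_k = 3^{- k} \left(4 k + 1\right).

r(k) = (4*k + 3)/(3*(4*k - 1)) after simplifying.
Normal form (A,B,C) = (1/3, 1, k - 1/4).
Key eq: (1/3)·f(k+1) = (1)·f(k) + (k - 1/4).
Degrees (0,0,1) ⇒ d ≤ 1.
Solving with deg f ≤ 1: f(k) = -3*(4*k + 1)/8.
So s_k = (B(k−1)f/C)·t_k = (-3*(4*k + 1)/(2*(4*k - 1)))·t_k = (4*k + 1)/3**k.
Δs = 2*(1 - 4*k)/(3*3**k), as required.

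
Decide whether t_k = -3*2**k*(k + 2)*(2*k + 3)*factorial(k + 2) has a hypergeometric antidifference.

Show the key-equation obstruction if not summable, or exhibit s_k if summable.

Yes. s_k = -3*2**k*k*factorial(k + 2).

The ratio is (k + 3)**2*(4*k + 10)/((k + 2)*(2*k + 3)).
Factor: A=2*k + 6; B=1; C=k**2 + 7*k/2 + 3.
Key eq: (2*k + 6)·f(k+1) = (1)·f(k) + (k**2 + 7*k/2 + 3).
Bound: deg f ≤ 1.
Solve for f: f(k) = k/2 (degree 1 ≤ 1).
Then R = B(k−1)f/C = k/((k + 2)*(2*k + 3)), so s_k = R(k)·t_k = -3*2**k*k*factorial(k + 2).
s_(k+1) − s_k = -3*2**k*(k + 2)*(2*k + 3)*factorial(k + 2) = t_k.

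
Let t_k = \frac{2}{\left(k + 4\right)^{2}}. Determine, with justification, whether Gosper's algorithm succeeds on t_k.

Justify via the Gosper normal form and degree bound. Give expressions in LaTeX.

r(k) = (k + 4)**2/(k + 5)**2 after simplifying.
Factor: A=k**2 + 8*k + 16; B=k**2 + 10*k + 25; C=1.
f must satisfy (k**2 + 8*k + 16)·f(k+1) − (k**2 + 8*k + 16)·f(k) = 1.
Bound: deg f ≤ 0.
Write f(k) = c0. Then LHS − RHS = -1, requiring -1 = 0: contradictory. No certificate.

No; the coefficient equations for f are inconsistent.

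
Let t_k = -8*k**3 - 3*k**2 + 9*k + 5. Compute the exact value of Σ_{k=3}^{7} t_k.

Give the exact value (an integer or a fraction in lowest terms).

Σ = -6355

Ratio r(k) = (8*k**3 + 27*k**2 + 21*k - 3)/(8*k**3 + 3*k**2 - 9*k - 5).
Factor: A=1; B=1; C=k**3 + 3*k**2/8 - 9*k/8 - 5/8.
f must satisfy (1)·f(k+1) − (1)·f(k) = k**3 + 3*k**2/8 - 9*k/8 - 5/8.
deg f ≤ 4 (via 0,0,3).
Solving with deg f ≤ 4: f(k) = k**2*(2*k**2 - 3*k - 4)/8.
Then R = B(k−1)f/C = k**2*(2*k**2 - 3*k - 4)/(8*k**3 + 3*k**2 - 9*k - 5), so s_k = R(k)·t_k = k**2*(-2*k**2 + 3*k + 4).
Check: Δs_k = -8*k**3 - 3*k**2 + 9*k + 5. ✓
Evaluate s at k=8 and k=3: -6400 and -45; difference -6355.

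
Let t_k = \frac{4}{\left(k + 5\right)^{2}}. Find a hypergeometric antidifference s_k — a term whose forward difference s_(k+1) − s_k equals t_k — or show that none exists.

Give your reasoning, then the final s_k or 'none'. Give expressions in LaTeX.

r(k) = (k + 5)**2/(k + 6)**2 after simplifying.
Normal form (A,B,C) = (k**2 + 10*k + 25, k**2 + 12*k + 36, 1).
Solve (k**2 + 10*k + 25)·f(k+1) − (k**2 + 10*k + 25)·f(k) = 1.
From deg A=2, deg B=2, deg C=0: d=0.
f = c0 ⇒ A·f(k+1) − B(k−1)·f(k) − C = -1. The system {-1 = 0} is inconsistent; no antidifference.

none (Gosper's algorithm certifies no s_k)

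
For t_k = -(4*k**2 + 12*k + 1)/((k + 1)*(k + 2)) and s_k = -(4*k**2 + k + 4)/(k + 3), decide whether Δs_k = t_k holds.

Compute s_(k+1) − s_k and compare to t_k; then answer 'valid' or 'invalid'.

Invalid: residual 2*(15*k**2 + 31*k - 5)/(k**4 + 10*k**3 + 35*k**2 + 50*k + 24) ≠ 0.

s_(k+1) = (-k - 4*(k + 1)**2 - 5)/(k + 4)
s_(k+1) − s_k = (-4*k**2 - 28*k - 11)/(k**2 + 7*k + 12)
(s_(k+1) − s_k) − t_k = 2*(15*k**2 + 31*k - 5)/(k**4 + 10*k**3 + 35*k**2 + 50*k + 24)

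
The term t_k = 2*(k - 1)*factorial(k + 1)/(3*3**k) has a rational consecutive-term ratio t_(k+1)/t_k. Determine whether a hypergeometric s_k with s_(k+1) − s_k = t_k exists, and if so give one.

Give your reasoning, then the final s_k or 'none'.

Ratio r(k) = k*(k + 2)/(3*(k - 1)).
So A=k/3 + 2/3 and B=1, with C=k - 1.
f must satisfy (k/3 + 2/3)·f(k+1) − (1)·f(k) = k - 1.
d = 0 from the (1,0,1) case.
A polynomial solution: f(k) = 3.
R(k) = B(k−1)·f(k)/C(k) = 3/(k - 1); s_k = R·t_k = 2*factorial(k + 1)/3**k.
Check: Δs_k = 2*(k - 1)*factorial(k + 1)/(3*3**k). ✓

s_k = 2*factorial(k + 1)/3**k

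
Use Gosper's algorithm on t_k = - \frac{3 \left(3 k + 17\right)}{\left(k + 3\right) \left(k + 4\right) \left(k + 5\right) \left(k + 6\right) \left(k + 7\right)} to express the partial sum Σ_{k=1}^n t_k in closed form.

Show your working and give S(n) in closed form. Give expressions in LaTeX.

S(n) = \frac{3 n \left(- n^{2} - 16 n - 83\right)}{140 \left(n^{3} + 16 n^{2} + 83 n + 140\right)}

t_(k+1)/t_k = (k + 3)*(3*k + 20)/((k + 8)*(3*k + 17)).
Normal form (A,B,C) = (k + 3, k + 8, k + 17/3).
f must satisfy (k + 3)·f(k+1) − (k + 7)·f(k) = k + 17/3.
deg f ≤ 4 (via 1,1,1).
Match coefficients ⇒ f(k) = k*(k + 5)*(k**2 + 13*k + 54)/216.
Get s_k = R·t_k = k*(-k**2 - 13*k - 54)/(24*(k**3 + 13*k**2 + 54*k + 72)) with R(k) = B(k−1)f(k)/C(k) = k*(k + 5)*(k + 7)*(k**2 + 13*k + 54)/(72*(3*k + 17)).
Δs = 3*(-3*k - 17)/(k**5 + 25*k**4 + 245*k**3 + 1175*k**2 + 2754*k + 2520), as required.
s_(n+1) = (-n**3 - 16*n**2 - 83*n - 68)/(24*(n**3 + 16*n**2 + 83*n + 140)) and s_(1) = -17/840, so S(n) = 3*n*(-n**2 - 16*n - 83)/(140*(n**3 + 16*n**2 + 83*n + 140)).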